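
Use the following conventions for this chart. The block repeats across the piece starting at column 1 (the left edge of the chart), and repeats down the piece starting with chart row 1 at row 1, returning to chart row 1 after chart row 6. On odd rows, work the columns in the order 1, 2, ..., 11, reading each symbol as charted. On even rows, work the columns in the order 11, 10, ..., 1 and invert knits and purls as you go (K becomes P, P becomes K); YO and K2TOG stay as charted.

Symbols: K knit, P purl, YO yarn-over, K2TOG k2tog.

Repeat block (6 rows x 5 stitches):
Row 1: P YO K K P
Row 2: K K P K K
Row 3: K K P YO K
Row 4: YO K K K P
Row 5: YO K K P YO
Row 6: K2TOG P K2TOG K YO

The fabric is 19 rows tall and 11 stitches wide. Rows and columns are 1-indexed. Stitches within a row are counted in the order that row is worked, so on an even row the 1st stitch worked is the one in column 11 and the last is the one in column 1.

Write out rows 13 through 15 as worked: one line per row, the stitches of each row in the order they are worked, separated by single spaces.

Row 13: chart row 1, RS - tile across columns 1-11 and work as-is.
Row 14: chart row 2, WS - tiled (columns 1-11): K K P K K K K P K K K; work from column 11 back to 1 with K<->P swapped.
Row 15: chart row 3, RS - tile across columns 1-11 and work as-is.

Result:
P YO K K P P YO K K P P
P P P K P P P P K P P
K K P YO K K K P YO K K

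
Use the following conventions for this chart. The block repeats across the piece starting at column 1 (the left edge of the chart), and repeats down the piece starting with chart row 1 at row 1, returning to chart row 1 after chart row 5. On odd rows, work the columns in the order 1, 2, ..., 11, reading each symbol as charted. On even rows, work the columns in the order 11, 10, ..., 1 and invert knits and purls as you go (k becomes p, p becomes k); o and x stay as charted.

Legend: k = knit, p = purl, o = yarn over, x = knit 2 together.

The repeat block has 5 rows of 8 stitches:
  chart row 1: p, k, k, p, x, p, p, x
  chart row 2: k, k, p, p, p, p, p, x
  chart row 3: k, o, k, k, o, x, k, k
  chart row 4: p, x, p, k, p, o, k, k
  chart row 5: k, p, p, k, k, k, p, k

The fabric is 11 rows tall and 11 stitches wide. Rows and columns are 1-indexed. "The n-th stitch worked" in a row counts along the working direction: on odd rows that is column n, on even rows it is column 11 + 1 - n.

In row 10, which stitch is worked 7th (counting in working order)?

Row 10: (10-1) mod 5 = 4, so use chart row 5. Even row -> WS.
Chart row 5 tiled across columns 1-11: k p p k k k p k k p p
WS row: flip the tiled sequence (start at column 11) and apply k<->p; o and x stay.
Row 10 as worked: k k p p k p p p k k p
Counting 7 along the worked row gives p.

== STITCH ==
p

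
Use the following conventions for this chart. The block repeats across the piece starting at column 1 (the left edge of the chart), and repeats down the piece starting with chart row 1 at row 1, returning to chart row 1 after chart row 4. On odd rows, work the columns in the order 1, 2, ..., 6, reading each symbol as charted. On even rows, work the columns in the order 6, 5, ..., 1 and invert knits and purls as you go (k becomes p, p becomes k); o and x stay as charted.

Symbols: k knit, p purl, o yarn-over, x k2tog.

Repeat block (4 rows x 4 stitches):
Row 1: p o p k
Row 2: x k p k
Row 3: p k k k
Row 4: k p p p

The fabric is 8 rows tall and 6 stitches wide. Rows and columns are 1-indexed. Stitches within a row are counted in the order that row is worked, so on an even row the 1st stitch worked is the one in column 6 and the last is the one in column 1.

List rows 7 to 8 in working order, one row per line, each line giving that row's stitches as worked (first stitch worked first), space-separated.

== ROWS AS WORKED ==
p k k k p k
k p k k k p

Derivation:
Row 7: chart row 3, RS - tile across columns 1-6 and work as-is.
Row 8: chart row 4, WS - tiled (columns 1-6): k p p p k p; work from column 6 back to 1 with k<->p swapped.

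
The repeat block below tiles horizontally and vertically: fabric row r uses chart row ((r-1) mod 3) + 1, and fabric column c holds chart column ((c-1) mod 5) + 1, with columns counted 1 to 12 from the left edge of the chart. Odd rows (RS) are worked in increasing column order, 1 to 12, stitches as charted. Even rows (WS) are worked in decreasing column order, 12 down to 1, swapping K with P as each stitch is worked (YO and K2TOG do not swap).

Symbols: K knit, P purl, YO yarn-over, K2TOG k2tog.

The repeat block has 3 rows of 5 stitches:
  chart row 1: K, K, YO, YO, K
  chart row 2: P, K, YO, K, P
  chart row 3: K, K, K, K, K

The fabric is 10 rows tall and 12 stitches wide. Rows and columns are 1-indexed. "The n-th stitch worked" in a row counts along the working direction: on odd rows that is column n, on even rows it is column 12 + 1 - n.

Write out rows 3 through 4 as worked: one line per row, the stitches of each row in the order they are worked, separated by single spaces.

Row 3: chart row 3, RS - tile across columns 1-12 and work as-is.
Row 4: chart row 1, WS - tiled (columns 1-12): K K YO YO K K K YO YO K K K; work from column 12 back to 1 with K<->P swapped.

Result:
K K K K K K K K K K K K
P P P YO YO P P P YO YO P P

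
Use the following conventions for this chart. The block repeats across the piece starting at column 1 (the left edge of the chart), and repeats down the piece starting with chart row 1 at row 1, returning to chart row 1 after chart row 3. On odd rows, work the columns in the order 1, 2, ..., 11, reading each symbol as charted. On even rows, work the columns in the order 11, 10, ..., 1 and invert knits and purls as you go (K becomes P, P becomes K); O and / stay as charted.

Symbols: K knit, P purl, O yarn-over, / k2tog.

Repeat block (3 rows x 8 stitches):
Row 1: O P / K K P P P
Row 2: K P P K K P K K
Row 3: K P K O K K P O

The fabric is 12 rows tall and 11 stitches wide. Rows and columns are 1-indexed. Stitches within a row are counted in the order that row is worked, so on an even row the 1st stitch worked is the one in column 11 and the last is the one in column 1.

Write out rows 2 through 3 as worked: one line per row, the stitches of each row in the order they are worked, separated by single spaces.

Row 2: chart row 2, WS - tiled (columns 1-11): K P P K K P K K K P P; work from column 11 back to 1 with K<->P swapped.
Row 3: chart row 3, RS - tile across columns 1-11 and work as-is.

Result:
K K P P P K P P K K P
K P K O K K P O K P K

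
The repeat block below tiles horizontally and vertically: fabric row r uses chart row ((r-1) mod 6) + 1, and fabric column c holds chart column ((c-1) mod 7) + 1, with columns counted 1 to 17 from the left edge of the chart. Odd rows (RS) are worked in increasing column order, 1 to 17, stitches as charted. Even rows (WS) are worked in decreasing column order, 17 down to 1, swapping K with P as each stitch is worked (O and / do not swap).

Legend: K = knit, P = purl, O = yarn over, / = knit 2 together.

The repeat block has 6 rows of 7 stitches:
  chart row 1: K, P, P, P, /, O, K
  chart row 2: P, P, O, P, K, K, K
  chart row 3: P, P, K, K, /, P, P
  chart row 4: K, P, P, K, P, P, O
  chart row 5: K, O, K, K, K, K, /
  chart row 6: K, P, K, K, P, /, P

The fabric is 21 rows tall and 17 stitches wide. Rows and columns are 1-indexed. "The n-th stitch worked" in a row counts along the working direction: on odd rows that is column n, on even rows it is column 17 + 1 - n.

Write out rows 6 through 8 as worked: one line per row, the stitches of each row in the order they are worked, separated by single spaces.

Rows as worked:
P K P K / K P P K P K / K P P K P
K P P P / O K K P P P / O K K P P
O K K P P P K O K K P P P K O K K

Derivation:
Row 6: chart row 6, WS - tiled (columns 1-17): K P K K P / P K P K K P / P K P K; work from column 17 back to 1 with K<->P swapped.
Row 7: chart row 1, RS - tile across columns 1-17 and work as-is.
Row 8: chart row 2, WS - tiled (columns 1-17): P P O P K K K P P O P K K K P P O; work from column 17 back to 1 with K<->P swapped.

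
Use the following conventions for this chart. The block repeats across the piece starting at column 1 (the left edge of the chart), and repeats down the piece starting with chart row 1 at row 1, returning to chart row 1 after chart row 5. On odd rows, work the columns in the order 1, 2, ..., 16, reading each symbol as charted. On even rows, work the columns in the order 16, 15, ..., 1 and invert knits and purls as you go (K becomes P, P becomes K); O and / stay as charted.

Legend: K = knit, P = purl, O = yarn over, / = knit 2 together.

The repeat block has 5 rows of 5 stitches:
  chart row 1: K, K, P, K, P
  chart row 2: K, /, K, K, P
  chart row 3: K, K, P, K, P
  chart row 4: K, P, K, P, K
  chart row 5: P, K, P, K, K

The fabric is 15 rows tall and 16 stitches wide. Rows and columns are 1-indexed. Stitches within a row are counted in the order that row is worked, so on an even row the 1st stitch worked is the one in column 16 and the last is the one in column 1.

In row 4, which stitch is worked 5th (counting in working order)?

Result:
K

Derivation:
Row 4 uses chart row ((4-1) mod 5)+1 = 4. Row 4 is even, so WS.
Chart row 4 tiled across columns 1-16: K P K P K K P K P K K P K P K K
Wrong side: read the tiled row from column 16 down to 1 and exchange K with P (leave O, /).
Row 4 as worked: P P K P K P P K P K P P K P K P
Counting 5 along the worked row gives K.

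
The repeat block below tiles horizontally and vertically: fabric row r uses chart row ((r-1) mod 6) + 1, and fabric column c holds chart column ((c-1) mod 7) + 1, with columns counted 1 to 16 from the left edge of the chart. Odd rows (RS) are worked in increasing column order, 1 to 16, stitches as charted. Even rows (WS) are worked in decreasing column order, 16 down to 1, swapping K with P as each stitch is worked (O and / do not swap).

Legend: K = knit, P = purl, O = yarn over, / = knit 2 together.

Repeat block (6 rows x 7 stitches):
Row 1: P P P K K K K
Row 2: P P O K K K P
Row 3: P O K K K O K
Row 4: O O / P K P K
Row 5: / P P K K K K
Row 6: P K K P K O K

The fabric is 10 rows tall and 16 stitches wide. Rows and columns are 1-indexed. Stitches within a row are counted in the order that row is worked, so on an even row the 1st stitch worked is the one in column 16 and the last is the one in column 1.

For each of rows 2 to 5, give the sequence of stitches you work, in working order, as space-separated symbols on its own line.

Rows as worked:
K K K P P P O K K K P P P O K K
P O K K K O K P O K K K O K P O
O O P K P K / O O P K P K / O O
/ P P K K K K / P P K K K K / P

Derivation:
Row 2: chart row 2, WS - tiled (columns 1-16): P P O K K K P P P O K K K P P P; work from column 16 back to 1 with K<->P swapped.
Row 3: chart row 3, RS - tile across columns 1-16 and work as-is.
Row 4: chart row 4, WS - tiled (columns 1-16): O O / P K P K O O / P K P K O O; work from column 16 back to 1 with K<->P swapped.
Row 5: chart row 5, RS - tile across columns 1-16 and work as-is.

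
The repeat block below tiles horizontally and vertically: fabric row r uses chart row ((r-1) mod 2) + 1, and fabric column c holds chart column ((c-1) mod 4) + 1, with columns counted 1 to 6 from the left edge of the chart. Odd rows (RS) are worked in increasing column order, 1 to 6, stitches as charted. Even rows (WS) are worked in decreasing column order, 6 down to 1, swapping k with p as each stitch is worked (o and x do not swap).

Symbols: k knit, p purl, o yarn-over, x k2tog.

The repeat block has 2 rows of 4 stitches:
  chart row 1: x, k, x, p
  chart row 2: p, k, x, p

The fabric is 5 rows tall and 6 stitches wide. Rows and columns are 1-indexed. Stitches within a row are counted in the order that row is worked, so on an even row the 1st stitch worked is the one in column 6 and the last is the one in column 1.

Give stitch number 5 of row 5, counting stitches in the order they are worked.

== STITCH ==
x

Derivation:
For row 5: chart row = ((5-1) mod 2) + 1 = 1; this is a RS (odd) row.
Chart row 1 tiled across columns 1-6: x k x p x k
RS: work column 1 to column 6, symbols as charted — the tiled row is the row as worked.
Stitch 5 in working order -> x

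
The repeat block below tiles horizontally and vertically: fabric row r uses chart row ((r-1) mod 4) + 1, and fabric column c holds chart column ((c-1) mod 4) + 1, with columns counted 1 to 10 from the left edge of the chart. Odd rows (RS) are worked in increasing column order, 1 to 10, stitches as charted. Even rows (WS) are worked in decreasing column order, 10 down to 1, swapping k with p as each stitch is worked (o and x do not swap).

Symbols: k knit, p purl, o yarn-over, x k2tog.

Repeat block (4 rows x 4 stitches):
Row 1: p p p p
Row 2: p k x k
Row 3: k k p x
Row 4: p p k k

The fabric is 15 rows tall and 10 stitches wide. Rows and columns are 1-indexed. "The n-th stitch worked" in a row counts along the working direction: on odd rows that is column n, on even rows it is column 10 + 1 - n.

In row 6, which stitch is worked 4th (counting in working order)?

Row 6: (6-1) mod 4 = 1, so use chart row 2. Even row -> WS.
Chart row 2 tiled across columns 1-10: p k x k p k x k p k
WS row: flip the tiled sequence (start at column 10) and apply k<->p; o and x stay.
Row 6 as worked: p k p x p k p x p k
Counting 4 along the worked row gives x.

Result:
x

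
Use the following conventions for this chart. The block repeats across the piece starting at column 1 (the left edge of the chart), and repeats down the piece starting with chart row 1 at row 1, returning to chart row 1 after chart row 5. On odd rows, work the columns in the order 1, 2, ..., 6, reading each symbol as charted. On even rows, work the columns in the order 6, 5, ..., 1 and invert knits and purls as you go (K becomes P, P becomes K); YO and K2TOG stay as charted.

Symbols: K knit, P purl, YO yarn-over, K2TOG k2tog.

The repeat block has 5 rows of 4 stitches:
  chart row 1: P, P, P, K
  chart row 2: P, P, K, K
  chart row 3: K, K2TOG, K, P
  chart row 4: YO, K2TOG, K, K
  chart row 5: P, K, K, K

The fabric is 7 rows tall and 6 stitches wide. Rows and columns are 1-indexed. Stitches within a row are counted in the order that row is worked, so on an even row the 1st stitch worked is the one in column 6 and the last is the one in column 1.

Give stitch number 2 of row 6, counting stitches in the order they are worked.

Stitch:
K

Derivation:
For row 6: chart row = ((6-1) mod 5) + 1 = 1; this is a WS (even) row.
Chart row 1 tiled across columns 1-6: P P P K P P
WS: work from column 6 back to column 1 (reverse the tiled row), swapping K<->P (YO and K2TOG unchanged).
Row 6 as worked: K K P K K K
Counting 2 along the worked row gives K.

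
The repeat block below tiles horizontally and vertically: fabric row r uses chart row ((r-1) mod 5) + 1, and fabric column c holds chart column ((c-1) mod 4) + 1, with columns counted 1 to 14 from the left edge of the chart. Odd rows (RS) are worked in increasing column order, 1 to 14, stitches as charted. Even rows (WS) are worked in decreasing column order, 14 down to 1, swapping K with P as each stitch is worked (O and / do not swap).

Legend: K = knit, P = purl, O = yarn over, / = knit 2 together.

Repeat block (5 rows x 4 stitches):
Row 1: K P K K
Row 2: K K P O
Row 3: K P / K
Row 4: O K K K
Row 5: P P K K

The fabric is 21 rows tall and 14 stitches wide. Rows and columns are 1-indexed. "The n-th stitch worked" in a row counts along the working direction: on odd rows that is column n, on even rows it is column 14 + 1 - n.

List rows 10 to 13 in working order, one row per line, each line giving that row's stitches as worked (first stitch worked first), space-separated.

Row 10: chart row 5, WS - tiled (columns 1-14): P P K K P P K K P P K K P P; work from column 14 back to 1 with K<->P swapped.
Row 11: chart row 1, RS - tile across columns 1-14 and work as-is.
Row 12: chart row 2, WS - tiled (columns 1-14): K K P O K K P O K K P O K K; work from column 14 back to 1 with K<->P swapped.
Row 13: chart row 3, RS - tile across columns 1-14 and work as-is.

== ROWS AS WORKED ==
K K P P K K P P K K P P K K
K P K K K P K K K P K K K P
P P O K P P O K P P O K P P
K P / K K P / K K P / K K P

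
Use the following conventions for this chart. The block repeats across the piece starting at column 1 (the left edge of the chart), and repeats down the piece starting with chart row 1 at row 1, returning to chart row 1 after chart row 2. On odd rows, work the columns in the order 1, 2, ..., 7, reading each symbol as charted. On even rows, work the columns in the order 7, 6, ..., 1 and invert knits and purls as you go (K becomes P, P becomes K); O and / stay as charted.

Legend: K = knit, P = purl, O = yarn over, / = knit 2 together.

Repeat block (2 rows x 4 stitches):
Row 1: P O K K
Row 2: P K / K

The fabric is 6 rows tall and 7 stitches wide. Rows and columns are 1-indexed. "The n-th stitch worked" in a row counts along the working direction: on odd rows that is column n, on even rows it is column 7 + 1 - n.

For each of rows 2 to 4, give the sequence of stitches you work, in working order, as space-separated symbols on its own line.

== ROWS AS WORKED ==
/ P K P / P K
P O K K P O K
/ P K P / P K

Derivation:
Row 2: chart row 2, WS - tiled (columns 1-7): P K / K P K /; work from column 7 back to 1 with K<->P swapped.
Row 3: chart row 1, RS - tile across columns 1-7 and work as-is.
Row 4: chart row 2, WS - tiled (columns 1-7): P K / K P K /; work from column 7 back to 1 with K<->P swapped.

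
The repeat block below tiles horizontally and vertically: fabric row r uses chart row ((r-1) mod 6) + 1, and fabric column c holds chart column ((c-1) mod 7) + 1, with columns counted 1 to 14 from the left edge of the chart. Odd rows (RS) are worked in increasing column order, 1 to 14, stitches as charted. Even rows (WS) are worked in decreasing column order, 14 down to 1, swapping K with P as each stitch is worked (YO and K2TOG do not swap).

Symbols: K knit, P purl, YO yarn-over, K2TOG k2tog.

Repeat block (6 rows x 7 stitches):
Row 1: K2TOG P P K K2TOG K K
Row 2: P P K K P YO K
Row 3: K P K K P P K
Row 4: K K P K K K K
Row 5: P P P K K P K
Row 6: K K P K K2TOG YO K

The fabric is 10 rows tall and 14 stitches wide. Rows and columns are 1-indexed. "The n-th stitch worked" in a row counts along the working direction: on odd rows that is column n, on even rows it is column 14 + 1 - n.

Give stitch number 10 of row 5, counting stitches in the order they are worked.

Stitch:
P

Derivation:
Row 5: (5-1) mod 6 = 4, so use chart row 5. Odd row -> RS.
Chart row 5 tiled across columns 1-14: P P P K K P K P P P K K P K
RS row: no reversal, no swap; stitch n worked = column n.
Stitch 10 in working order -> P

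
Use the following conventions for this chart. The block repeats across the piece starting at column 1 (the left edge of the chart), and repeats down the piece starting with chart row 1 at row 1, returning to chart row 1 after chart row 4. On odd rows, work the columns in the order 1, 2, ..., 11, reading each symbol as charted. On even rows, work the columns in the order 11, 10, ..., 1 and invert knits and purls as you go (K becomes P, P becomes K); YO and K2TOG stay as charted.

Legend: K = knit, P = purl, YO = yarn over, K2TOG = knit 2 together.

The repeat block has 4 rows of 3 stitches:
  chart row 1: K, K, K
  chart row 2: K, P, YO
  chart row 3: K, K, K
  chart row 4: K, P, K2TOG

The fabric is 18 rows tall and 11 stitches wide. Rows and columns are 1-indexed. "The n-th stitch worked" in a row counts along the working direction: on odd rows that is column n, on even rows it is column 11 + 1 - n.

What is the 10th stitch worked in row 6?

For row 6: chart row = ((6-1) mod 4) + 1 = 2; this is a WS (even) row.
Chart row 2 tiled across columns 1-11: K P YO K P YO K P YO K P
WS row: flip the tiled sequence (start at column 11) and apply K<->P; YO and K2TOG stay.
Row 6 as worked: K P YO K P YO K P YO K P
Counting 10 along the worked row gives K.

== STITCH ==
K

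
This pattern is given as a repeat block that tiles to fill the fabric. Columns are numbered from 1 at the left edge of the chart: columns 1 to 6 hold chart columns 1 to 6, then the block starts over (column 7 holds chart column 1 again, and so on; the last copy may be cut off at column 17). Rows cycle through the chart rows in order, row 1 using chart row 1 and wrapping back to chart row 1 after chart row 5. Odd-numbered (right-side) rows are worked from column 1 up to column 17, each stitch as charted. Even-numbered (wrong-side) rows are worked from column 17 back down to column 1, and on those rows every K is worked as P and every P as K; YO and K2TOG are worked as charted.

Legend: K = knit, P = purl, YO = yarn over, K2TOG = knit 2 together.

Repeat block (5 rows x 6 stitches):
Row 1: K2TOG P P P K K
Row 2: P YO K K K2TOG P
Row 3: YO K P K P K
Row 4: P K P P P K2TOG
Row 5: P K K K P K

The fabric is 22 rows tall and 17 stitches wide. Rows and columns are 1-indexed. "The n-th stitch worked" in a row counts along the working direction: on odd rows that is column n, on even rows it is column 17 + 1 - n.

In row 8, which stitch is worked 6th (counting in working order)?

Result:
P

Derivation:
Row 8 uses chart row ((8-1) mod 5)+1 = 3. Row 8 is even, so WS.
Chart row 3 tiled across columns 1-17: YO K P K P K YO K P K P K YO K P K P
WS: work from column 17 back to column 1 (reverse the tiled row), swapping K<->P (YO and K2TOG unchanged).
Row 8 as worked: K P K P YO P K P K P YO P K P K P YO
Stitch 6 in working order -> P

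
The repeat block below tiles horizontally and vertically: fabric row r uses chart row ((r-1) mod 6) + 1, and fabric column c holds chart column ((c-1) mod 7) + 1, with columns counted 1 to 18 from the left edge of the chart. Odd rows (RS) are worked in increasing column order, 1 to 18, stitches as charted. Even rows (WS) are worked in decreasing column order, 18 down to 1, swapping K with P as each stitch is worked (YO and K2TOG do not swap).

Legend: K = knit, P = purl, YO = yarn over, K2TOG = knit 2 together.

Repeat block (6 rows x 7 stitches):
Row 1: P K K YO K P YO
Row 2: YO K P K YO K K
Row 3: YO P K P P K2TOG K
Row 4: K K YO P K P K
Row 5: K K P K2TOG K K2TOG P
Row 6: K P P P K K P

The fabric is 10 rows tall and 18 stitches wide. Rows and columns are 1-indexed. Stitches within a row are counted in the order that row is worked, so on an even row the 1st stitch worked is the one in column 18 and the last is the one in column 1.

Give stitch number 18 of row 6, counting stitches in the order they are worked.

Stitch:
P

Derivation:
Row 6: (6-1) mod 6 = 5, so use chart row 6. Even row -> WS.
Chart row 6 tiled across columns 1-18: K P P P K K P K P P P K K P K P P P
Wrong side: read the tiled row from column 18 down to 1 and exchange K with P (leave YO, K2TOG).
Row 6 as worked: K K K P K P P K K K P K P P K K K P
Stitch 18 in working order -> P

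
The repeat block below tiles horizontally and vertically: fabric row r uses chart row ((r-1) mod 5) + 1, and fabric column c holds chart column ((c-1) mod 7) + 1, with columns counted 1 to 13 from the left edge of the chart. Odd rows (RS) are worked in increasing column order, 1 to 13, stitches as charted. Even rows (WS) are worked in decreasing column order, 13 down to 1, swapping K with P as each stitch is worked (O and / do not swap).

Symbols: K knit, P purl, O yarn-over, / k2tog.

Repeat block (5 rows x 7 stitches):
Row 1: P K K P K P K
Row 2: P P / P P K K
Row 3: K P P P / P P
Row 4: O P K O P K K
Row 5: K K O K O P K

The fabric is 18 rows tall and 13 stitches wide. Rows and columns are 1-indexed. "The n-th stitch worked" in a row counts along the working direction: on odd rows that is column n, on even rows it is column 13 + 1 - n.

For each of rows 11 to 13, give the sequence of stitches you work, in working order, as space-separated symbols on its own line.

== ROWS AS WORKED ==
P K K P K P K P K K P K P
P K K / K K P P K K / K K
K P P P / P P K P P P / P

Derivation:
Row 11: chart row 1, RS - tile across columns 1-13 and work as-is.
Row 12: chart row 2, WS - tiled (columns 1-13): P P / P P K K P P / P P K; work from column 13 back to 1 with K<->P swapped.
Row 13: chart row 3, RS - tile across columns 1-13 and work as-is.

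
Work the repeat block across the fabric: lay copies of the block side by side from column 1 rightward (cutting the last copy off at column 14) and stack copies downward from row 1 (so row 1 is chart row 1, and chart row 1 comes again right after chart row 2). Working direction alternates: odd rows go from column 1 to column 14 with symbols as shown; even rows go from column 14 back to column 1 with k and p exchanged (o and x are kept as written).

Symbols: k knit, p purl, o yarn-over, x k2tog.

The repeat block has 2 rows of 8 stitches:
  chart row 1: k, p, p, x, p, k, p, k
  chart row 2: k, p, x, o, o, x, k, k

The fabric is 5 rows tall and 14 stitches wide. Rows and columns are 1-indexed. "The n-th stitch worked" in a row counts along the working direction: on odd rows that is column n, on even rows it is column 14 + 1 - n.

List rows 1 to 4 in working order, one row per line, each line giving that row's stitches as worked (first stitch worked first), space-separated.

Row 1: chart row 1, RS - tile across columns 1-14 and work as-is.
Row 2: chart row 2, WS - tiled (columns 1-14): k p x o o x k k k p x o o x; work from column 14 back to 1 with k<->p swapped.
Row 3: chart row 1, RS - tile across columns 1-14 and work as-is.
Row 4: chart row 2, WS - tiled (columns 1-14): k p x o o x k k k p x o o x; work from column 14 back to 1 with k<->p swapped.

Rows as worked:
k p p x p k p k k p p x p k
x o o x k p p p x o o x k p
k p p x p k p k k p p x p k
x o o x k p p p x o o x k p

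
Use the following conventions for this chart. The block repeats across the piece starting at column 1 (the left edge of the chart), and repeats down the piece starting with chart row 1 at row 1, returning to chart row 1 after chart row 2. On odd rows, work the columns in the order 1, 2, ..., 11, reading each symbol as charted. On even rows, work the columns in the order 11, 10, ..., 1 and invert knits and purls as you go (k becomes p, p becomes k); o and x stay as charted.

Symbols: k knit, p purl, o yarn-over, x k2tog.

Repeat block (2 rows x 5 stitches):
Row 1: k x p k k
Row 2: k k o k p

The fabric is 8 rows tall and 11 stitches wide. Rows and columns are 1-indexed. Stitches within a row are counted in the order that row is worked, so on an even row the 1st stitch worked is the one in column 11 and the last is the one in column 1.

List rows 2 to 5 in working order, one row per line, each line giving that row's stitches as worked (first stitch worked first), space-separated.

Rows as worked:
p k p o p p k p o p p
k x p k k k x p k k k
p k p o p p k p o p p
k x p k k k x p k k k

Derivation:
Row 2: chart row 2, WS - tiled (columns 1-11): k k o k p k k o k p k; work from column 11 back to 1 with k<->p swapped.
Row 3: chart row 1, RS - tile across columns 1-11 and work as-is.
Row 4: chart row 2, WS - tiled (columns 1-11): k k o k p k k o k p k; work from column 11 back to 1 with k<->p swapped.
Row 5: chart row 1, RS - tile across columns 1-11 and work as-is.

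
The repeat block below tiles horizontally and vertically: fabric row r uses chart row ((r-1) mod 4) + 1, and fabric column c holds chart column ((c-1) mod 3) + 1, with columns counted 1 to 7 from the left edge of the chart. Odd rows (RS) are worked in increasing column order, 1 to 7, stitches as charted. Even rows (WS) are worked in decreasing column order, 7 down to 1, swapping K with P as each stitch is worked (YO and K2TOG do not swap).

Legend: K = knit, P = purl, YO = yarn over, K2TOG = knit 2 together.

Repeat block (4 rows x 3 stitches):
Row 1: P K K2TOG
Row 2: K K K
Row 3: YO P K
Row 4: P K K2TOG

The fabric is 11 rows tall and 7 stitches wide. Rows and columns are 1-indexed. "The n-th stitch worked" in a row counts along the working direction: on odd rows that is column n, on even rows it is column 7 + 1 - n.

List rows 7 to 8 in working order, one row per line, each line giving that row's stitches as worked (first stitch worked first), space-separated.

Row 7: chart row 3, RS - tile across columns 1-7 and work as-is.
Row 8: chart row 4, WS - tiled (columns 1-7): P K K2TOG P K K2TOG P; work from column 7 back to 1 with K<->P swapped.

== ROWS AS WORKED ==
YO P K YO P K YO
K K2TOG P K K2TOG P K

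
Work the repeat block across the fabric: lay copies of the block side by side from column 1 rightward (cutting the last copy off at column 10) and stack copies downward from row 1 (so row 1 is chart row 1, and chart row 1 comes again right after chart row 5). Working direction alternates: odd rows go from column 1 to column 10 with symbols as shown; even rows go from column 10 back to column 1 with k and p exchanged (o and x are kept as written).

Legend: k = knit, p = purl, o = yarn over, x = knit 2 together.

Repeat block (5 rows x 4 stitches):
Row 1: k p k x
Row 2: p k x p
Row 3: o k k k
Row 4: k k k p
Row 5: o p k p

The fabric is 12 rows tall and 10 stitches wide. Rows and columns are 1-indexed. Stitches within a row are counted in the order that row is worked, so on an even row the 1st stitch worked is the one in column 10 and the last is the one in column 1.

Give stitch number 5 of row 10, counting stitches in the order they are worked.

== STITCH ==
k

Derivation:
Row 10 uses chart row ((10-1) mod 5)+1 = 5. Row 10 is even, so WS.
Chart row 5 tiled across columns 1-10: o p k p o p k p o p
WS: work from column 10 back to column 1 (reverse the tiled row), swapping k<->p (o and x unchanged).
Row 10 as worked: k o k p k o k p k o
The 5th stitch worked is k.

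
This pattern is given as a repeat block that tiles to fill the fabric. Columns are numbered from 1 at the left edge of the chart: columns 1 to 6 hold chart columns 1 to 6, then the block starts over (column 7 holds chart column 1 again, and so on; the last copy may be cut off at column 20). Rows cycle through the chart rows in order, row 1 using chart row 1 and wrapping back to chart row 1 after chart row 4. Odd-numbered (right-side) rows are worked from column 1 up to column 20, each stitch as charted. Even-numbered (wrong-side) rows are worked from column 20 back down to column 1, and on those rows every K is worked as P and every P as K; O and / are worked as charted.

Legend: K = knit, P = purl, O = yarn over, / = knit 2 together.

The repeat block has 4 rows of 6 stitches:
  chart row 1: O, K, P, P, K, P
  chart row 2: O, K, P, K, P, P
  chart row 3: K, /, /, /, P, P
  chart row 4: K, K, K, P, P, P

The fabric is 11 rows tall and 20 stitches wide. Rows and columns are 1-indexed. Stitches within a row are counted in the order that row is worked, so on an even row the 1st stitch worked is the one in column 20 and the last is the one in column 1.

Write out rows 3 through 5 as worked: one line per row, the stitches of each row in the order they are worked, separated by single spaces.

Rows as worked:
K / / / P P K / / / P P K / / / P P K /
P P K K K P P P K K K P P P K K K P P P
O K P P K P O K P P K P O K P P K P O K

Derivation:
Row 3: chart row 3, RS - tile across columns 1-20 and work as-is.
Row 4: chart row 4, WS - tiled (columns 1-20): K K K P P P K K K P P P K K K P P P K K; work from column 20 back to 1 with K<->P swapped.
Row 5: chart row 1, RS - tile across columns 1-20 and work as-is.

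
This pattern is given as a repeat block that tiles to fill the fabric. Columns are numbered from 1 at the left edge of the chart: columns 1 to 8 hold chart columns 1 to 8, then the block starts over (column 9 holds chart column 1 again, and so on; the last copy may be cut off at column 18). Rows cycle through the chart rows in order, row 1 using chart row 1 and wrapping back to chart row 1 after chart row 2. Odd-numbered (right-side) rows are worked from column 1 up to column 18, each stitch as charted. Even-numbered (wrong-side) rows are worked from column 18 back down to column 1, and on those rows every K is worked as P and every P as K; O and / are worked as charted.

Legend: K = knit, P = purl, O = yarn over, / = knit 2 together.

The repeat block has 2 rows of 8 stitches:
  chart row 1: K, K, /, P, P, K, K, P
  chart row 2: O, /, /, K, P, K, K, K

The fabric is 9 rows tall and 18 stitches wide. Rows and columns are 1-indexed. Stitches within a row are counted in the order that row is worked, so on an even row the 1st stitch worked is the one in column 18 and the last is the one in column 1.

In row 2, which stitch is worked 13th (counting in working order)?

Row 2 uses chart row ((2-1) mod 2)+1 = 2. Row 2 is even, so WS.
Chart row 2 tiled across columns 1-18: O / / K P K K K O / / K P K K K O /
Wrong side: read the tiled row from column 18 down to 1 and exchange K with P (leave O, /).
Row 2 as worked: / O P P P K P / / O P P P K P / / O
Counting 13 along the worked row gives P.

Stitch:
P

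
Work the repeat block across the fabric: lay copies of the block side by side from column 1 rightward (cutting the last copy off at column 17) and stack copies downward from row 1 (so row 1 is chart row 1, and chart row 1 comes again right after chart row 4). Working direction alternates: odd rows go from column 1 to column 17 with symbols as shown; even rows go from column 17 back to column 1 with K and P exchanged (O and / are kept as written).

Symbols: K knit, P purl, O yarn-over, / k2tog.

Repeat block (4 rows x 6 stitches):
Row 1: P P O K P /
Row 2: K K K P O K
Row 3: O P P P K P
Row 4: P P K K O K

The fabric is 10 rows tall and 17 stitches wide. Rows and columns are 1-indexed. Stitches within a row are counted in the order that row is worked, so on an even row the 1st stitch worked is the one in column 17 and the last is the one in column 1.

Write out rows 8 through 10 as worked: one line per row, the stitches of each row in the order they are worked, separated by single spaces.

== ROWS AS WORKED ==
O P P K K P O P P K K P O P P K K
P P O K P / P P O K P / P P O K P
O K P P P P O K P P P P O K P P P

Derivation:
Row 8: chart row 4, WS - tiled (columns 1-17): P P K K O K P P K K O K P P K K O; work from column 17 back to 1 with K<->P swapped.
Row 9: chart row 1, RS - tile across columns 1-17 and work as-is.
Row 10: chart row 2, WS - tiled (columns 1-17): K K K P O K K K K P O K K K K P O; work from column 17 back to 1 with K<->P swapped.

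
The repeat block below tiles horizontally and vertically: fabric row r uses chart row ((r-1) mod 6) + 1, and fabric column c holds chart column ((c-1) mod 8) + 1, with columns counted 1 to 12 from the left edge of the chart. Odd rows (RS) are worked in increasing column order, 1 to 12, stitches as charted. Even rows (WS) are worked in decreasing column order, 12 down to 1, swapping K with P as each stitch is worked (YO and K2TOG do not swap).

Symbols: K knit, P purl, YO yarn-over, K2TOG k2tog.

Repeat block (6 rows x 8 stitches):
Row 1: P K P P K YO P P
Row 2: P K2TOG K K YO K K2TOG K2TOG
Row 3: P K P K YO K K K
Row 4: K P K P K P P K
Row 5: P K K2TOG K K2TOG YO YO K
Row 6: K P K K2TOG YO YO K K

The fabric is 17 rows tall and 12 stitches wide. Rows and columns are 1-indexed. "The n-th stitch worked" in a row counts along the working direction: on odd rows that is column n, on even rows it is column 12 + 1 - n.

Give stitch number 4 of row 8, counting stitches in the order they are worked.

== STITCH ==
K

Derivation:
For row 8: chart row = ((8-1) mod 6) + 1 = 2; this is a WS (even) row.
Chart row 2 tiled across columns 1-12: P K2TOG K K YO K K2TOG K2TOG P K2TOG K K
WS row: flip the tiled sequence (start at column 12) and apply K<->P; YO and K2TOG stay.
Row 8 as worked: P P K2TOG K K2TOG K2TOG P YO P P K2TOG K
The 4th stitch worked is K.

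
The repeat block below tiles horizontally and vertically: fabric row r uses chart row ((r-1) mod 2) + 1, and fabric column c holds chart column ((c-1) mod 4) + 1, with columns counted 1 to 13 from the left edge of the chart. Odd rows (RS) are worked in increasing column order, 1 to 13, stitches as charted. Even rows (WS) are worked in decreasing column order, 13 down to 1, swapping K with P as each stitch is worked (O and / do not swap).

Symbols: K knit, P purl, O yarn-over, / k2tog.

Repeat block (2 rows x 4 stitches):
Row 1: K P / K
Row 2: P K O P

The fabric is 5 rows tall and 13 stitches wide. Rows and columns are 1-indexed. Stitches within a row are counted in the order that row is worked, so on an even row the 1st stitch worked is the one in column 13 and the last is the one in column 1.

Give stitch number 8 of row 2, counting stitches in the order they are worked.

Row 2 uses chart row ((2-1) mod 2)+1 = 2. Row 2 is even, so WS.
Chart row 2 tiled across columns 1-13: P K O P P K O P P K O P P
Wrong side: read the tiled row from column 13 down to 1 and exchange K with P (leave O, /).
Row 2 as worked: K K O P K K O P K K O P K
Counting 8 along the worked row gives P.

== STITCH ==
P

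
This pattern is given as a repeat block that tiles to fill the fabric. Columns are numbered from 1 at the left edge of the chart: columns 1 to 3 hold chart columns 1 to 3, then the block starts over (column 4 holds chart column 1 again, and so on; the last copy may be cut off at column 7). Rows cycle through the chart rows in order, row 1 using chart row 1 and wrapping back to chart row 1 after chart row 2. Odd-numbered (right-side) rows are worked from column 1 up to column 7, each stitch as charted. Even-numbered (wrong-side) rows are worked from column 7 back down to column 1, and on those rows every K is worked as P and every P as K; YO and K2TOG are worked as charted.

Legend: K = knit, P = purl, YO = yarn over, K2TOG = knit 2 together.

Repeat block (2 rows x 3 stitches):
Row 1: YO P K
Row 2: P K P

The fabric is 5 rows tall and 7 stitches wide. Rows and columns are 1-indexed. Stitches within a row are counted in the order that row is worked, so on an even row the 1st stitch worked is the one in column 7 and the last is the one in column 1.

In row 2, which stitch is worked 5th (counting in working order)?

For row 2: chart row = ((2-1) mod 2) + 1 = 2; this is a WS (even) row.
Chart row 2 tiled across columns 1-7: P K P P K P P
WS row: flip the tiled sequence (start at column 7) and apply K<->P; YO and K2TOG stay.
Row 2 as worked: K K P K K P K
Stitch 5 in working order -> K

== STITCH ==
K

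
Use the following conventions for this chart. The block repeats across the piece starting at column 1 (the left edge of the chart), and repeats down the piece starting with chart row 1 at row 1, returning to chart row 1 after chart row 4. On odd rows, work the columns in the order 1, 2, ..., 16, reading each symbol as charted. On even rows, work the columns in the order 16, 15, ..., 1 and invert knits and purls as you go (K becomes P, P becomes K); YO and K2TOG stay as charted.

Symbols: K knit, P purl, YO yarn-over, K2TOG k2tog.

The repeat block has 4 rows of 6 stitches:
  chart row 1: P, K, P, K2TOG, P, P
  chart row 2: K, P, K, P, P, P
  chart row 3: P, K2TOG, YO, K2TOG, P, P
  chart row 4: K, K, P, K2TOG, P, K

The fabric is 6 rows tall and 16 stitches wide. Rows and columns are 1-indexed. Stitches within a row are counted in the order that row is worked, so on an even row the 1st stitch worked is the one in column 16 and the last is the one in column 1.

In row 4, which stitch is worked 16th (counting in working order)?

Row 4 uses chart row ((4-1) mod 4)+1 = 4. Row 4 is even, so WS.
Chart row 4 tiled across columns 1-16: K K P K2TOG P K K K P K2TOG P K K K P K2TOG
Wrong side: read the tiled row from column 16 down to 1 and exchange K with P (leave YO, K2TOG).
Row 4 as worked: K2TOG K P P P K K2TOG K P P P K K2TOG K P P
The 16th stitch worked is P.

== STITCH ==
P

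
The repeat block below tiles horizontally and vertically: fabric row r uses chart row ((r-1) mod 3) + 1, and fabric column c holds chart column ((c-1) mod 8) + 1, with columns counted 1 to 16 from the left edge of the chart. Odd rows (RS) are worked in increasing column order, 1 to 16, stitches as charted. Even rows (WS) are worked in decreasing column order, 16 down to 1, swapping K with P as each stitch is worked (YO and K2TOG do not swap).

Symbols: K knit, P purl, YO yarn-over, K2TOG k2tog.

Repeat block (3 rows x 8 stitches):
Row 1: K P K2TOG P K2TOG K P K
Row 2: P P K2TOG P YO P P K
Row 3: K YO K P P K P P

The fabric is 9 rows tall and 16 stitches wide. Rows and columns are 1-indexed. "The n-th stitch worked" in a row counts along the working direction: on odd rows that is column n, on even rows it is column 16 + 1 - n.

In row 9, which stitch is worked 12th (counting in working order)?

== STITCH ==
P

Derivation:
Row 9 uses chart row ((9-1) mod 3)+1 = 3. Row 9 is odd, so RS.
Chart row 3 tiled across columns 1-16: K YO K P P K P P K YO K P P K P P
Right side: take the tiled row as-is (worked left to right from column 1).
The 12th stitch worked is P.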